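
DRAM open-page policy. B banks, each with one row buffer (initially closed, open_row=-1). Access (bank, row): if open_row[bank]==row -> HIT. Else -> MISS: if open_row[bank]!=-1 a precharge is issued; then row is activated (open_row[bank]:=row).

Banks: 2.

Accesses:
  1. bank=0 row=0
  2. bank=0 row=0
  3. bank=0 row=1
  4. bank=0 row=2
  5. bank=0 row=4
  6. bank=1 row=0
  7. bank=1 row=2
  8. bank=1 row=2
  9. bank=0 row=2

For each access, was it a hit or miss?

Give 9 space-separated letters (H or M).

Acc 1: bank0 row0 -> MISS (open row0); precharges=0
Acc 2: bank0 row0 -> HIT
Acc 3: bank0 row1 -> MISS (open row1); precharges=1
Acc 4: bank0 row2 -> MISS (open row2); precharges=2
Acc 5: bank0 row4 -> MISS (open row4); precharges=3
Acc 6: bank1 row0 -> MISS (open row0); precharges=3
Acc 7: bank1 row2 -> MISS (open row2); precharges=4
Acc 8: bank1 row2 -> HIT
Acc 9: bank0 row2 -> MISS (open row2); precharges=5

Answer: M H M M M M M H M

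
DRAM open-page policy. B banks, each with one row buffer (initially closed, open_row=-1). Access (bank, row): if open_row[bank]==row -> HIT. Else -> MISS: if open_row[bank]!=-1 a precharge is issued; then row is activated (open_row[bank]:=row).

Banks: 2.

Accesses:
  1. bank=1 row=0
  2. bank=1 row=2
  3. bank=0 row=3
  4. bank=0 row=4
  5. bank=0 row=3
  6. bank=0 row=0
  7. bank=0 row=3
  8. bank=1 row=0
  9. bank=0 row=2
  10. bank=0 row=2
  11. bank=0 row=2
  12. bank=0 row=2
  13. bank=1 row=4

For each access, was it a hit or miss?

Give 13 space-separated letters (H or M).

Acc 1: bank1 row0 -> MISS (open row0); precharges=0
Acc 2: bank1 row2 -> MISS (open row2); precharges=1
Acc 3: bank0 row3 -> MISS (open row3); precharges=1
Acc 4: bank0 row4 -> MISS (open row4); precharges=2
Acc 5: bank0 row3 -> MISS (open row3); precharges=3
Acc 6: bank0 row0 -> MISS (open row0); precharges=4
Acc 7: bank0 row3 -> MISS (open row3); precharges=5
Acc 8: bank1 row0 -> MISS (open row0); precharges=6
Acc 9: bank0 row2 -> MISS (open row2); precharges=7
Acc 10: bank0 row2 -> HIT
Acc 11: bank0 row2 -> HIT
Acc 12: bank0 row2 -> HIT
Acc 13: bank1 row4 -> MISS (open row4); precharges=8

Answer: M M M M M M M M M H H H M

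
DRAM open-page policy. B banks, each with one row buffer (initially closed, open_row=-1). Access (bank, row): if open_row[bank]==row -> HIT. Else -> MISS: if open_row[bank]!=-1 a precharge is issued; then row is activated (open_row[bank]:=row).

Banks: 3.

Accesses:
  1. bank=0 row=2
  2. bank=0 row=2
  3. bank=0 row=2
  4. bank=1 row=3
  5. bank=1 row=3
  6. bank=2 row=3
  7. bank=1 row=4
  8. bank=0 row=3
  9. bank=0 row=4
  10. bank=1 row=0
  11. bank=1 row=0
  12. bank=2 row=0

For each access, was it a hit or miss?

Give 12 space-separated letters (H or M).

Answer: M H H M H M M M M M H M

Derivation:
Acc 1: bank0 row2 -> MISS (open row2); precharges=0
Acc 2: bank0 row2 -> HIT
Acc 3: bank0 row2 -> HIT
Acc 4: bank1 row3 -> MISS (open row3); precharges=0
Acc 5: bank1 row3 -> HIT
Acc 6: bank2 row3 -> MISS (open row3); precharges=0
Acc 7: bank1 row4 -> MISS (open row4); precharges=1
Acc 8: bank0 row3 -> MISS (open row3); precharges=2
Acc 9: bank0 row4 -> MISS (open row4); precharges=3
Acc 10: bank1 row0 -> MISS (open row0); precharges=4
Acc 11: bank1 row0 -> HIT
Acc 12: bank2 row0 -> MISS (open row0); precharges=5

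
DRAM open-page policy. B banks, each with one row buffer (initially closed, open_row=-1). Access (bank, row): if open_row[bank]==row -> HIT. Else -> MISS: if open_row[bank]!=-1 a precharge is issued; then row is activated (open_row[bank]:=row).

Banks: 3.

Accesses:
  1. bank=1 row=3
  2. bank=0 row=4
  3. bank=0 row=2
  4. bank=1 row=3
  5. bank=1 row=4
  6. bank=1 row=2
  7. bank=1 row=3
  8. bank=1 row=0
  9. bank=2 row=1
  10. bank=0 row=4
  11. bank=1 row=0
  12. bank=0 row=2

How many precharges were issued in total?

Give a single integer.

Answer: 7

Derivation:
Acc 1: bank1 row3 -> MISS (open row3); precharges=0
Acc 2: bank0 row4 -> MISS (open row4); precharges=0
Acc 3: bank0 row2 -> MISS (open row2); precharges=1
Acc 4: bank1 row3 -> HIT
Acc 5: bank1 row4 -> MISS (open row4); precharges=2
Acc 6: bank1 row2 -> MISS (open row2); precharges=3
Acc 7: bank1 row3 -> MISS (open row3); precharges=4
Acc 8: bank1 row0 -> MISS (open row0); precharges=5
Acc 9: bank2 row1 -> MISS (open row1); precharges=5
Acc 10: bank0 row4 -> MISS (open row4); precharges=6
Acc 11: bank1 row0 -> HIT
Acc 12: bank0 row2 -> MISS (open row2); precharges=7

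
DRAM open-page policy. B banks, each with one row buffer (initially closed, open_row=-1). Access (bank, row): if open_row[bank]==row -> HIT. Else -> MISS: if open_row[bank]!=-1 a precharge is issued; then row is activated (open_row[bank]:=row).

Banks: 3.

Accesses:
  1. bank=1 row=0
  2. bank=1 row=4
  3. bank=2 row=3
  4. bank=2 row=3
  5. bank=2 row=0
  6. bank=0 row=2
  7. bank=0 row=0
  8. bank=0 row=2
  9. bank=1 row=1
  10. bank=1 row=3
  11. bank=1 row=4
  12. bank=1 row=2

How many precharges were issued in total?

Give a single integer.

Answer: 8

Derivation:
Acc 1: bank1 row0 -> MISS (open row0); precharges=0
Acc 2: bank1 row4 -> MISS (open row4); precharges=1
Acc 3: bank2 row3 -> MISS (open row3); precharges=1
Acc 4: bank2 row3 -> HIT
Acc 5: bank2 row0 -> MISS (open row0); precharges=2
Acc 6: bank0 row2 -> MISS (open row2); precharges=2
Acc 7: bank0 row0 -> MISS (open row0); precharges=3
Acc 8: bank0 row2 -> MISS (open row2); precharges=4
Acc 9: bank1 row1 -> MISS (open row1); precharges=5
Acc 10: bank1 row3 -> MISS (open row3); precharges=6
Acc 11: bank1 row4 -> MISS (open row4); precharges=7
Acc 12: bank1 row2 -> MISS (open row2); precharges=8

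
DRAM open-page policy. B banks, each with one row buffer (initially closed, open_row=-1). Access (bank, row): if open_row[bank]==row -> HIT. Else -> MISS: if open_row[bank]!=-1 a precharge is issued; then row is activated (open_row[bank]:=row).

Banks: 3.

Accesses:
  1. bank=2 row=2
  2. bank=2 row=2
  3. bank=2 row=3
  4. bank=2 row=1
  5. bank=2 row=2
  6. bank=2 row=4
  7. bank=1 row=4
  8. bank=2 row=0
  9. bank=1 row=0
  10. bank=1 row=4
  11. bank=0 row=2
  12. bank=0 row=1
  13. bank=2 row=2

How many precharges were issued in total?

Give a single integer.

Answer: 9

Derivation:
Acc 1: bank2 row2 -> MISS (open row2); precharges=0
Acc 2: bank2 row2 -> HIT
Acc 3: bank2 row3 -> MISS (open row3); precharges=1
Acc 4: bank2 row1 -> MISS (open row1); precharges=2
Acc 5: bank2 row2 -> MISS (open row2); precharges=3
Acc 6: bank2 row4 -> MISS (open row4); precharges=4
Acc 7: bank1 row4 -> MISS (open row4); precharges=4
Acc 8: bank2 row0 -> MISS (open row0); precharges=5
Acc 9: bank1 row0 -> MISS (open row0); precharges=6
Acc 10: bank1 row4 -> MISS (open row4); precharges=7
Acc 11: bank0 row2 -> MISS (open row2); precharges=7
Acc 12: bank0 row1 -> MISS (open row1); precharges=8
Acc 13: bank2 row2 -> MISS (open row2); precharges=9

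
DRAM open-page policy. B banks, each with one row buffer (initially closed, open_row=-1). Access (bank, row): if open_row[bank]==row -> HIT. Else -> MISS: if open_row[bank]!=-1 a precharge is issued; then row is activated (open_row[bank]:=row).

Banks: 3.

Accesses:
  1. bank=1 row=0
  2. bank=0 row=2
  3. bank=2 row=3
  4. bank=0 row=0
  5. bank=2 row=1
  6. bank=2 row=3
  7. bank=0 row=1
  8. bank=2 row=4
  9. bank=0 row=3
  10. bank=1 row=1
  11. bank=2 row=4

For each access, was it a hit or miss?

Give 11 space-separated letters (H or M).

Answer: M M M M M M M M M M H

Derivation:
Acc 1: bank1 row0 -> MISS (open row0); precharges=0
Acc 2: bank0 row2 -> MISS (open row2); precharges=0
Acc 3: bank2 row3 -> MISS (open row3); precharges=0
Acc 4: bank0 row0 -> MISS (open row0); precharges=1
Acc 5: bank2 row1 -> MISS (open row1); precharges=2
Acc 6: bank2 row3 -> MISS (open row3); precharges=3
Acc 7: bank0 row1 -> MISS (open row1); precharges=4
Acc 8: bank2 row4 -> MISS (open row4); precharges=5
Acc 9: bank0 row3 -> MISS (open row3); precharges=6
Acc 10: bank1 row1 -> MISS (open row1); precharges=7
Acc 11: bank2 row4 -> HIT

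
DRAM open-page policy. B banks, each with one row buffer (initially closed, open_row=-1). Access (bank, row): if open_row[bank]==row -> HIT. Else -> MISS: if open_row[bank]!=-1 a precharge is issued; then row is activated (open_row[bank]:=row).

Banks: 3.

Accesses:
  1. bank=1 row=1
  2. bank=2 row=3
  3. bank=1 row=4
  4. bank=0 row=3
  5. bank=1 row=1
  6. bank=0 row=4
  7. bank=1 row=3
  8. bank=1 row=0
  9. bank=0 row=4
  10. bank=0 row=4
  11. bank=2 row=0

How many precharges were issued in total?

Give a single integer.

Acc 1: bank1 row1 -> MISS (open row1); precharges=0
Acc 2: bank2 row3 -> MISS (open row3); precharges=0
Acc 3: bank1 row4 -> MISS (open row4); precharges=1
Acc 4: bank0 row3 -> MISS (open row3); precharges=1
Acc 5: bank1 row1 -> MISS (open row1); precharges=2
Acc 6: bank0 row4 -> MISS (open row4); precharges=3
Acc 7: bank1 row3 -> MISS (open row3); precharges=4
Acc 8: bank1 row0 -> MISS (open row0); precharges=5
Acc 9: bank0 row4 -> HIT
Acc 10: bank0 row4 -> HIT
Acc 11: bank2 row0 -> MISS (open row0); precharges=6

Answer: 6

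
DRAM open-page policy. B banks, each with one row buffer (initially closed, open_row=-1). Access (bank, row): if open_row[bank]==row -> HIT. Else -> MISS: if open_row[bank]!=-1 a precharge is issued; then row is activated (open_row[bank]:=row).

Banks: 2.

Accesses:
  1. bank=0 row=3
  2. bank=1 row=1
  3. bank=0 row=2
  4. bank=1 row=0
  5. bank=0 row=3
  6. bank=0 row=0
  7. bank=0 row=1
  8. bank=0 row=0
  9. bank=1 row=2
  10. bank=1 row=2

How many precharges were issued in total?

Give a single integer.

Acc 1: bank0 row3 -> MISS (open row3); precharges=0
Acc 2: bank1 row1 -> MISS (open row1); precharges=0
Acc 3: bank0 row2 -> MISS (open row2); precharges=1
Acc 4: bank1 row0 -> MISS (open row0); precharges=2
Acc 5: bank0 row3 -> MISS (open row3); precharges=3
Acc 6: bank0 row0 -> MISS (open row0); precharges=4
Acc 7: bank0 row1 -> MISS (open row1); precharges=5
Acc 8: bank0 row0 -> MISS (open row0); precharges=6
Acc 9: bank1 row2 -> MISS (open row2); precharges=7
Acc 10: bank1 row2 -> HIT

Answer: 7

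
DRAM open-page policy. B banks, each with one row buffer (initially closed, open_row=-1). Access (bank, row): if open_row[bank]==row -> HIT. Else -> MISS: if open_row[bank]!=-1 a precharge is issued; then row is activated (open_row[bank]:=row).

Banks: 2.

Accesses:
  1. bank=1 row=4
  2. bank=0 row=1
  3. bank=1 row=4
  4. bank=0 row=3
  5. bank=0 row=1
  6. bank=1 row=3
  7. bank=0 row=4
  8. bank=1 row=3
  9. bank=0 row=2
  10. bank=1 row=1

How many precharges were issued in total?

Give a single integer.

Answer: 6

Derivation:
Acc 1: bank1 row4 -> MISS (open row4); precharges=0
Acc 2: bank0 row1 -> MISS (open row1); precharges=0
Acc 3: bank1 row4 -> HIT
Acc 4: bank0 row3 -> MISS (open row3); precharges=1
Acc 5: bank0 row1 -> MISS (open row1); precharges=2
Acc 6: bank1 row3 -> MISS (open row3); precharges=3
Acc 7: bank0 row4 -> MISS (open row4); precharges=4
Acc 8: bank1 row3 -> HIT
Acc 9: bank0 row2 -> MISS (open row2); precharges=5
Acc 10: bank1 row1 -> MISS (open row1); precharges=6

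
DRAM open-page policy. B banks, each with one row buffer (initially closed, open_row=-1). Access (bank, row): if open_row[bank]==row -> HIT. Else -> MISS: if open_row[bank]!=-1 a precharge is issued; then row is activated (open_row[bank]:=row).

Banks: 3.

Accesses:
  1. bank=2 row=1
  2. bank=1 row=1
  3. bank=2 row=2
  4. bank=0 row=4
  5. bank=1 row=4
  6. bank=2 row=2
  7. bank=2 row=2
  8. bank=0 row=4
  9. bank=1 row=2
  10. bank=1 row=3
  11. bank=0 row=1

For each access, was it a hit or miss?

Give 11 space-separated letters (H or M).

Answer: M M M M M H H H M M M

Derivation:
Acc 1: bank2 row1 -> MISS (open row1); precharges=0
Acc 2: bank1 row1 -> MISS (open row1); precharges=0
Acc 3: bank2 row2 -> MISS (open row2); precharges=1
Acc 4: bank0 row4 -> MISS (open row4); precharges=1
Acc 5: bank1 row4 -> MISS (open row4); precharges=2
Acc 6: bank2 row2 -> HIT
Acc 7: bank2 row2 -> HIT
Acc 8: bank0 row4 -> HIT
Acc 9: bank1 row2 -> MISS (open row2); precharges=3
Acc 10: bank1 row3 -> MISS (open row3); precharges=4
Acc 11: bank0 row1 -> MISS (open row1); precharges=5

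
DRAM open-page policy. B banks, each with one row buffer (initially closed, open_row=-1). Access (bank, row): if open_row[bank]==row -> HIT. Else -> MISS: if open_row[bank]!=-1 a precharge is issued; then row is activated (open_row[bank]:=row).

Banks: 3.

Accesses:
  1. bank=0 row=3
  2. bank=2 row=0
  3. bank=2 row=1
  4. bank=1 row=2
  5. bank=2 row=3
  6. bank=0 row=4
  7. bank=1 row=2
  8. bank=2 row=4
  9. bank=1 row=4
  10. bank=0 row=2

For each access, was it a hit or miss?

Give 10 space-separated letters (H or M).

Answer: M M M M M M H M M M

Derivation:
Acc 1: bank0 row3 -> MISS (open row3); precharges=0
Acc 2: bank2 row0 -> MISS (open row0); precharges=0
Acc 3: bank2 row1 -> MISS (open row1); precharges=1
Acc 4: bank1 row2 -> MISS (open row2); precharges=1
Acc 5: bank2 row3 -> MISS (open row3); precharges=2
Acc 6: bank0 row4 -> MISS (open row4); precharges=3
Acc 7: bank1 row2 -> HIT
Acc 8: bank2 row4 -> MISS (open row4); precharges=4
Acc 9: bank1 row4 -> MISS (open row4); precharges=5
Acc 10: bank0 row2 -> MISS (open row2); precharges=6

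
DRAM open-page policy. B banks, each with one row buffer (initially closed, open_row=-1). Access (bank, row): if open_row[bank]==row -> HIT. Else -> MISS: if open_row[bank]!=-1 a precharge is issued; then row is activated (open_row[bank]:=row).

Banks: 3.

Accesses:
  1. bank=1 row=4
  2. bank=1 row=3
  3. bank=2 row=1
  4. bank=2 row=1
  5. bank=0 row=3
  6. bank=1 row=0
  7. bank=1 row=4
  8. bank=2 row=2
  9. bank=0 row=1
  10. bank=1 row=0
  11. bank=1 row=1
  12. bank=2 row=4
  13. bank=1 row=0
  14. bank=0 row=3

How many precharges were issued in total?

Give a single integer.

Acc 1: bank1 row4 -> MISS (open row4); precharges=0
Acc 2: bank1 row3 -> MISS (open row3); precharges=1
Acc 3: bank2 row1 -> MISS (open row1); precharges=1
Acc 4: bank2 row1 -> HIT
Acc 5: bank0 row3 -> MISS (open row3); precharges=1
Acc 6: bank1 row0 -> MISS (open row0); precharges=2
Acc 7: bank1 row4 -> MISS (open row4); precharges=3
Acc 8: bank2 row2 -> MISS (open row2); precharges=4
Acc 9: bank0 row1 -> MISS (open row1); precharges=5
Acc 10: bank1 row0 -> MISS (open row0); precharges=6
Acc 11: bank1 row1 -> MISS (open row1); precharges=7
Acc 12: bank2 row4 -> MISS (open row4); precharges=8
Acc 13: bank1 row0 -> MISS (open row0); precharges=9
Acc 14: bank0 row3 -> MISS (open row3); precharges=10

Answer: 10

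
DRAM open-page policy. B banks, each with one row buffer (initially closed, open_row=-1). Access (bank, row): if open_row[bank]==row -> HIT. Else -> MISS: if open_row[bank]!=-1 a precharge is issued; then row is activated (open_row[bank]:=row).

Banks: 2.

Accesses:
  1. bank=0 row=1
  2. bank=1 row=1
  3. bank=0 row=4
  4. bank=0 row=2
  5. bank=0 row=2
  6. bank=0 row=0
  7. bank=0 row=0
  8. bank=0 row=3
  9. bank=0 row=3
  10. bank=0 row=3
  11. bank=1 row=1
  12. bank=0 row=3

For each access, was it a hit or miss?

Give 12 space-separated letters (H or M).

Acc 1: bank0 row1 -> MISS (open row1); precharges=0
Acc 2: bank1 row1 -> MISS (open row1); precharges=0
Acc 3: bank0 row4 -> MISS (open row4); precharges=1
Acc 4: bank0 row2 -> MISS (open row2); precharges=2
Acc 5: bank0 row2 -> HIT
Acc 6: bank0 row0 -> MISS (open row0); precharges=3
Acc 7: bank0 row0 -> HIT
Acc 8: bank0 row3 -> MISS (open row3); precharges=4
Acc 9: bank0 row3 -> HIT
Acc 10: bank0 row3 -> HIT
Acc 11: bank1 row1 -> HIT
Acc 12: bank0 row3 -> HIT

Answer: M M M M H M H M H H H H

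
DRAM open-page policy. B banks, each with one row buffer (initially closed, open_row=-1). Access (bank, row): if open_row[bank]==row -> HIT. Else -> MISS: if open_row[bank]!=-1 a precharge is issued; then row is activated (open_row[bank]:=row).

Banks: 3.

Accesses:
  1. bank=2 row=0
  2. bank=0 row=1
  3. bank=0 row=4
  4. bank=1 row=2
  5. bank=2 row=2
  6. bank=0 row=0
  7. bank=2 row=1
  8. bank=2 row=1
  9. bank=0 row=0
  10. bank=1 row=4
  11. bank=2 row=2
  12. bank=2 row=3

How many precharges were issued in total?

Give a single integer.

Acc 1: bank2 row0 -> MISS (open row0); precharges=0
Acc 2: bank0 row1 -> MISS (open row1); precharges=0
Acc 3: bank0 row4 -> MISS (open row4); precharges=1
Acc 4: bank1 row2 -> MISS (open row2); precharges=1
Acc 5: bank2 row2 -> MISS (open row2); precharges=2
Acc 6: bank0 row0 -> MISS (open row0); precharges=3
Acc 7: bank2 row1 -> MISS (open row1); precharges=4
Acc 8: bank2 row1 -> HIT
Acc 9: bank0 row0 -> HIT
Acc 10: bank1 row4 -> MISS (open row4); precharges=5
Acc 11: bank2 row2 -> MISS (open row2); precharges=6
Acc 12: bank2 row3 -> MISS (open row3); precharges=7

Answer: 7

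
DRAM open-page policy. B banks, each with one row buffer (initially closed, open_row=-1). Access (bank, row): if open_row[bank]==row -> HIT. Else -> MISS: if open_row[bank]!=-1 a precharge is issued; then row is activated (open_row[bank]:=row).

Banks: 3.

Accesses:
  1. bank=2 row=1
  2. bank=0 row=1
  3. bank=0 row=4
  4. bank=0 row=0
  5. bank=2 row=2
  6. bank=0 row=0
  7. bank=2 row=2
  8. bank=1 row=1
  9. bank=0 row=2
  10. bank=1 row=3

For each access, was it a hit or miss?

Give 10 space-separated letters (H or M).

Answer: M M M M M H H M M M

Derivation:
Acc 1: bank2 row1 -> MISS (open row1); precharges=0
Acc 2: bank0 row1 -> MISS (open row1); precharges=0
Acc 3: bank0 row4 -> MISS (open row4); precharges=1
Acc 4: bank0 row0 -> MISS (open row0); precharges=2
Acc 5: bank2 row2 -> MISS (open row2); precharges=3
Acc 6: bank0 row0 -> HIT
Acc 7: bank2 row2 -> HIT
Acc 8: bank1 row1 -> MISS (open row1); precharges=3
Acc 9: bank0 row2 -> MISS (open row2); precharges=4
Acc 10: bank1 row3 -> MISS (open row3); precharges=5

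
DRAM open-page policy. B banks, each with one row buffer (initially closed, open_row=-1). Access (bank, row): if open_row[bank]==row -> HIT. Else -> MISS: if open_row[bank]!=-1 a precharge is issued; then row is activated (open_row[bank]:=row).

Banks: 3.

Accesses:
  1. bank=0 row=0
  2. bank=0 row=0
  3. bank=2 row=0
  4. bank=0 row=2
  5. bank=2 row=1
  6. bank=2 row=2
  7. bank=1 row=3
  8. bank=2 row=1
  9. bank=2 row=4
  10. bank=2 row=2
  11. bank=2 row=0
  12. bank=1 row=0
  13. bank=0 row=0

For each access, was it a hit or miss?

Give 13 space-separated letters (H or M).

Answer: M H M M M M M M M M M M M

Derivation:
Acc 1: bank0 row0 -> MISS (open row0); precharges=0
Acc 2: bank0 row0 -> HIT
Acc 3: bank2 row0 -> MISS (open row0); precharges=0
Acc 4: bank0 row2 -> MISS (open row2); precharges=1
Acc 5: bank2 row1 -> MISS (open row1); precharges=2
Acc 6: bank2 row2 -> MISS (open row2); precharges=3
Acc 7: bank1 row3 -> MISS (open row3); precharges=3
Acc 8: bank2 row1 -> MISS (open row1); precharges=4
Acc 9: bank2 row4 -> MISS (open row4); precharges=5
Acc 10: bank2 row2 -> MISS (open row2); precharges=6
Acc 11: bank2 row0 -> MISS (open row0); precharges=7
Acc 12: bank1 row0 -> MISS (open row0); precharges=8
Acc 13: bank0 row0 -> MISS (open row0); precharges=9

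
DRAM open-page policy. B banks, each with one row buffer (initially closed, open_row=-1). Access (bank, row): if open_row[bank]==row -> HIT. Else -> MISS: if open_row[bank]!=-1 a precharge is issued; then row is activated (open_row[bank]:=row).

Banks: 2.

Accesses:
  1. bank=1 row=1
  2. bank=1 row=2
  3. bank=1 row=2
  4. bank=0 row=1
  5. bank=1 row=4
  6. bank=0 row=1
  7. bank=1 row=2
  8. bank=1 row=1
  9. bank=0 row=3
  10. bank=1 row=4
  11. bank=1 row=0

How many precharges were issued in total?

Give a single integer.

Answer: 7

Derivation:
Acc 1: bank1 row1 -> MISS (open row1); precharges=0
Acc 2: bank1 row2 -> MISS (open row2); precharges=1
Acc 3: bank1 row2 -> HIT
Acc 4: bank0 row1 -> MISS (open row1); precharges=1
Acc 5: bank1 row4 -> MISS (open row4); precharges=2
Acc 6: bank0 row1 -> HIT
Acc 7: bank1 row2 -> MISS (open row2); precharges=3
Acc 8: bank1 row1 -> MISS (open row1); precharges=4
Acc 9: bank0 row3 -> MISS (open row3); precharges=5
Acc 10: bank1 row4 -> MISS (open row4); precharges=6
Acc 11: bank1 row0 -> MISS (open row0); precharges=7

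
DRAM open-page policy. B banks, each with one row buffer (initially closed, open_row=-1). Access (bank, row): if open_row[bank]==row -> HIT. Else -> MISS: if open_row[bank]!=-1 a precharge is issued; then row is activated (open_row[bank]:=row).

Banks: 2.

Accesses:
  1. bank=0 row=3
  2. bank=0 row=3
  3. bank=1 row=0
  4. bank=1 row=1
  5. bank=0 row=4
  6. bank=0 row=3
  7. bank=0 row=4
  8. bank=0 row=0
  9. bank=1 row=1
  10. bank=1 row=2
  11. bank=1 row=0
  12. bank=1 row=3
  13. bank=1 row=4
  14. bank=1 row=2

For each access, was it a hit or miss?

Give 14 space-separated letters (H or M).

Answer: M H M M M M M M H M M M M M

Derivation:
Acc 1: bank0 row3 -> MISS (open row3); precharges=0
Acc 2: bank0 row3 -> HIT
Acc 3: bank1 row0 -> MISS (open row0); precharges=0
Acc 4: bank1 row1 -> MISS (open row1); precharges=1
Acc 5: bank0 row4 -> MISS (open row4); precharges=2
Acc 6: bank0 row3 -> MISS (open row3); precharges=3
Acc 7: bank0 row4 -> MISS (open row4); precharges=4
Acc 8: bank0 row0 -> MISS (open row0); precharges=5
Acc 9: bank1 row1 -> HIT
Acc 10: bank1 row2 -> MISS (open row2); precharges=6
Acc 11: bank1 row0 -> MISS (open row0); precharges=7
Acc 12: bank1 row3 -> MISS (open row3); precharges=8
Acc 13: bank1 row4 -> MISS (open row4); precharges=9
Acc 14: bank1 row2 -> MISS (open row2); precharges=10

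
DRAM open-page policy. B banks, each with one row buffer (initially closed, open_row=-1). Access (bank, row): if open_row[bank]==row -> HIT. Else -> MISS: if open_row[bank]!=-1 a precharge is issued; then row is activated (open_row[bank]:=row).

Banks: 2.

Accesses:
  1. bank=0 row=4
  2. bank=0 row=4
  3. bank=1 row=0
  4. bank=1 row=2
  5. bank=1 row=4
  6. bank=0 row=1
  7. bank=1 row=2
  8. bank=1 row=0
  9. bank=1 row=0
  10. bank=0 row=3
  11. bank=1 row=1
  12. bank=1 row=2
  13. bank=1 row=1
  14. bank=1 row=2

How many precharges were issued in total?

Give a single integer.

Answer: 10

Derivation:
Acc 1: bank0 row4 -> MISS (open row4); precharges=0
Acc 2: bank0 row4 -> HIT
Acc 3: bank1 row0 -> MISS (open row0); precharges=0
Acc 4: bank1 row2 -> MISS (open row2); precharges=1
Acc 5: bank1 row4 -> MISS (open row4); precharges=2
Acc 6: bank0 row1 -> MISS (open row1); precharges=3
Acc 7: bank1 row2 -> MISS (open row2); precharges=4
Acc 8: bank1 row0 -> MISS (open row0); precharges=5
Acc 9: bank1 row0 -> HIT
Acc 10: bank0 row3 -> MISS (open row3); precharges=6
Acc 11: bank1 row1 -> MISS (open row1); precharges=7
Acc 12: bank1 row2 -> MISS (open row2); precharges=8
Acc 13: bank1 row1 -> MISS (open row1); precharges=9
Acc 14: bank1 row2 -> MISS (open row2); precharges=10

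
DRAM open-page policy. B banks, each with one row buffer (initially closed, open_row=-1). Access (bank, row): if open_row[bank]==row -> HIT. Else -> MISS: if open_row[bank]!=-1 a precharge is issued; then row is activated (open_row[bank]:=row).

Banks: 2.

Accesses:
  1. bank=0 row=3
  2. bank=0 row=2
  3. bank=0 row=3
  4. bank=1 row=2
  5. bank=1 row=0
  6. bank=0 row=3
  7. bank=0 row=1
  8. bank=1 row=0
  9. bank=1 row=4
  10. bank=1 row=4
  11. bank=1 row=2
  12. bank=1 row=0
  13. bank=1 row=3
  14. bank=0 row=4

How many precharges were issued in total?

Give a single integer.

Acc 1: bank0 row3 -> MISS (open row3); precharges=0
Acc 2: bank0 row2 -> MISS (open row2); precharges=1
Acc 3: bank0 row3 -> MISS (open row3); precharges=2
Acc 4: bank1 row2 -> MISS (open row2); precharges=2
Acc 5: bank1 row0 -> MISS (open row0); precharges=3
Acc 6: bank0 row3 -> HIT
Acc 7: bank0 row1 -> MISS (open row1); precharges=4
Acc 8: bank1 row0 -> HIT
Acc 9: bank1 row4 -> MISS (open row4); precharges=5
Acc 10: bank1 row4 -> HIT
Acc 11: bank1 row2 -> MISS (open row2); precharges=6
Acc 12: bank1 row0 -> MISS (open row0); precharges=7
Acc 13: bank1 row3 -> MISS (open row3); precharges=8
Acc 14: bank0 row4 -> MISS (open row4); precharges=9

Answer: 9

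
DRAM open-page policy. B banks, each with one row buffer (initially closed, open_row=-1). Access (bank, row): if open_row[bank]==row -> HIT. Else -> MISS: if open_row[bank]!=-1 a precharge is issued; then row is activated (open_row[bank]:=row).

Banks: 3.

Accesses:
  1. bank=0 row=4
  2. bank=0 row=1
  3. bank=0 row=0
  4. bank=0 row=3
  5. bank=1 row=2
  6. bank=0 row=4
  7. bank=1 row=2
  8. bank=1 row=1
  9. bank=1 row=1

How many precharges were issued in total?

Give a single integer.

Answer: 5

Derivation:
Acc 1: bank0 row4 -> MISS (open row4); precharges=0
Acc 2: bank0 row1 -> MISS (open row1); precharges=1
Acc 3: bank0 row0 -> MISS (open row0); precharges=2
Acc 4: bank0 row3 -> MISS (open row3); precharges=3
Acc 5: bank1 row2 -> MISS (open row2); precharges=3
Acc 6: bank0 row4 -> MISS (open row4); precharges=4
Acc 7: bank1 row2 -> HIT
Acc 8: bank1 row1 -> MISS (open row1); precharges=5
Acc 9: bank1 row1 -> HIT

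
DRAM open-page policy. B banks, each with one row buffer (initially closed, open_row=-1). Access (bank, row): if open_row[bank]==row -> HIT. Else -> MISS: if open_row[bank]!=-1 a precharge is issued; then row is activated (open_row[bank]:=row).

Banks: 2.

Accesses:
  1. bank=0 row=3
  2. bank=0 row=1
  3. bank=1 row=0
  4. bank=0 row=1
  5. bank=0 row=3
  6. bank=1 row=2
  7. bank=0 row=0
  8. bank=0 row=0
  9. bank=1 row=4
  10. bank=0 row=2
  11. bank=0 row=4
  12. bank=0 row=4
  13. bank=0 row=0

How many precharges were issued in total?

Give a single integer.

Answer: 8

Derivation:
Acc 1: bank0 row3 -> MISS (open row3); precharges=0
Acc 2: bank0 row1 -> MISS (open row1); precharges=1
Acc 3: bank1 row0 -> MISS (open row0); precharges=1
Acc 4: bank0 row1 -> HIT
Acc 5: bank0 row3 -> MISS (open row3); precharges=2
Acc 6: bank1 row2 -> MISS (open row2); precharges=3
Acc 7: bank0 row0 -> MISS (open row0); precharges=4
Acc 8: bank0 row0 -> HIT
Acc 9: bank1 row4 -> MISS (open row4); precharges=5
Acc 10: bank0 row2 -> MISS (open row2); precharges=6
Acc 11: bank0 row4 -> MISS (open row4); precharges=7
Acc 12: bank0 row4 -> HIT
Acc 13: bank0 row0 -> MISS (open row0); precharges=8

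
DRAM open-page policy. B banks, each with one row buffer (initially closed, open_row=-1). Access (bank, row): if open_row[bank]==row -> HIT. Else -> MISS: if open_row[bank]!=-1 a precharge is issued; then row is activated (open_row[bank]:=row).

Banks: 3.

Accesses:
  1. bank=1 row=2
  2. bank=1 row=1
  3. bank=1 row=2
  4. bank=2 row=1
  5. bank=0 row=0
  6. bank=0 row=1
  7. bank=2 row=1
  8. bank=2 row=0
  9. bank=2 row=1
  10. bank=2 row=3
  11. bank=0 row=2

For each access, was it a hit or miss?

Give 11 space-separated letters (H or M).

Answer: M M M M M M H M M M M

Derivation:
Acc 1: bank1 row2 -> MISS (open row2); precharges=0
Acc 2: bank1 row1 -> MISS (open row1); precharges=1
Acc 3: bank1 row2 -> MISS (open row2); precharges=2
Acc 4: bank2 row1 -> MISS (open row1); precharges=2
Acc 5: bank0 row0 -> MISS (open row0); precharges=2
Acc 6: bank0 row1 -> MISS (open row1); precharges=3
Acc 7: bank2 row1 -> HIT
Acc 8: bank2 row0 -> MISS (open row0); precharges=4
Acc 9: bank2 row1 -> MISS (open row1); precharges=5
Acc 10: bank2 row3 -> MISS (open row3); precharges=6
Acc 11: bank0 row2 -> MISS (open row2); precharges=7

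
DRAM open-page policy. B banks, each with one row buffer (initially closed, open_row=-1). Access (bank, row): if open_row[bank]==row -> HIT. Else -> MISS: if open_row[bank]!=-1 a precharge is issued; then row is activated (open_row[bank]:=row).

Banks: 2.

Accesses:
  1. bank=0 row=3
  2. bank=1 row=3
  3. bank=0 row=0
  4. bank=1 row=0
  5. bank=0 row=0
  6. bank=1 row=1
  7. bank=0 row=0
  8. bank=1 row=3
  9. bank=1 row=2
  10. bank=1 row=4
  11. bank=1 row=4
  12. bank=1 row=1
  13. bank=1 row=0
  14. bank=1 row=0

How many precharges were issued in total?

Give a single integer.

Answer: 8

Derivation:
Acc 1: bank0 row3 -> MISS (open row3); precharges=0
Acc 2: bank1 row3 -> MISS (open row3); precharges=0
Acc 3: bank0 row0 -> MISS (open row0); precharges=1
Acc 4: bank1 row0 -> MISS (open row0); precharges=2
Acc 5: bank0 row0 -> HIT
Acc 6: bank1 row1 -> MISS (open row1); precharges=3
Acc 7: bank0 row0 -> HIT
Acc 8: bank1 row3 -> MISS (open row3); precharges=4
Acc 9: bank1 row2 -> MISS (open row2); precharges=5
Acc 10: bank1 row4 -> MISS (open row4); precharges=6
Acc 11: bank1 row4 -> HIT
Acc 12: bank1 row1 -> MISS (open row1); precharges=7
Acc 13: bank1 row0 -> MISS (open row0); precharges=8
Acc 14: bank1 row0 -> HIT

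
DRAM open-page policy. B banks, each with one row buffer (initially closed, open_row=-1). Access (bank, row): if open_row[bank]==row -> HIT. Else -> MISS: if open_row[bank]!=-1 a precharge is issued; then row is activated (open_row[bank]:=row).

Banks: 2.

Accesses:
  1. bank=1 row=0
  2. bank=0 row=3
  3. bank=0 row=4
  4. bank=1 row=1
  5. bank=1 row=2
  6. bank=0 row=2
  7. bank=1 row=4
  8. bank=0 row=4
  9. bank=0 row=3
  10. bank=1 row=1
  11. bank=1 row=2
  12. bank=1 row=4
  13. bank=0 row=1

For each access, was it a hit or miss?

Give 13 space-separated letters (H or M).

Answer: M M M M M M M M M M M M M

Derivation:
Acc 1: bank1 row0 -> MISS (open row0); precharges=0
Acc 2: bank0 row3 -> MISS (open row3); precharges=0
Acc 3: bank0 row4 -> MISS (open row4); precharges=1
Acc 4: bank1 row1 -> MISS (open row1); precharges=2
Acc 5: bank1 row2 -> MISS (open row2); precharges=3
Acc 6: bank0 row2 -> MISS (open row2); precharges=4
Acc 7: bank1 row4 -> MISS (open row4); precharges=5
Acc 8: bank0 row4 -> MISS (open row4); precharges=6
Acc 9: bank0 row3 -> MISS (open row3); precharges=7
Acc 10: bank1 row1 -> MISS (open row1); precharges=8
Acc 11: bank1 row2 -> MISS (open row2); precharges=9
Acc 12: bank1 row4 -> MISS (open row4); precharges=10
Acc 13: bank0 row1 -> MISS (open row1); precharges=11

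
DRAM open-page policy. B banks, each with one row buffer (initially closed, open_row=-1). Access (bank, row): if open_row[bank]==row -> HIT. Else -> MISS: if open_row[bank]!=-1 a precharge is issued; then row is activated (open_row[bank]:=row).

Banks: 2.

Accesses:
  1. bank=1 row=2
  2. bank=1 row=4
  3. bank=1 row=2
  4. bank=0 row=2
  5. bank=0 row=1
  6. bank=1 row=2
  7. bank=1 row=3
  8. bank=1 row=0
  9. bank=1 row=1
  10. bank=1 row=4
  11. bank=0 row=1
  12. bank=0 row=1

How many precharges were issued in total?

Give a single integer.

Acc 1: bank1 row2 -> MISS (open row2); precharges=0
Acc 2: bank1 row4 -> MISS (open row4); precharges=1
Acc 3: bank1 row2 -> MISS (open row2); precharges=2
Acc 4: bank0 row2 -> MISS (open row2); precharges=2
Acc 5: bank0 row1 -> MISS (open row1); precharges=3
Acc 6: bank1 row2 -> HIT
Acc 7: bank1 row3 -> MISS (open row3); precharges=4
Acc 8: bank1 row0 -> MISS (open row0); precharges=5
Acc 9: bank1 row1 -> MISS (open row1); precharges=6
Acc 10: bank1 row4 -> MISS (open row4); precharges=7
Acc 11: bank0 row1 -> HIT
Acc 12: bank0 row1 -> HIT

Answer: 7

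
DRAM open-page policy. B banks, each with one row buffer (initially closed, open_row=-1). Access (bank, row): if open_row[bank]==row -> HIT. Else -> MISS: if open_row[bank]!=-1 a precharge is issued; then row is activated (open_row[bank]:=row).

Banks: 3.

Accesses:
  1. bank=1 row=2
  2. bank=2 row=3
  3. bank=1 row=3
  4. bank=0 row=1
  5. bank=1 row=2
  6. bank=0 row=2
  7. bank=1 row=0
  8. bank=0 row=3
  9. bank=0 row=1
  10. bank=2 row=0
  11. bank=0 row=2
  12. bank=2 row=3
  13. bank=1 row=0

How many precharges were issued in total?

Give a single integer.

Acc 1: bank1 row2 -> MISS (open row2); precharges=0
Acc 2: bank2 row3 -> MISS (open row3); precharges=0
Acc 3: bank1 row3 -> MISS (open row3); precharges=1
Acc 4: bank0 row1 -> MISS (open row1); precharges=1
Acc 5: bank1 row2 -> MISS (open row2); precharges=2
Acc 6: bank0 row2 -> MISS (open row2); precharges=3
Acc 7: bank1 row0 -> MISS (open row0); precharges=4
Acc 8: bank0 row3 -> MISS (open row3); precharges=5
Acc 9: bank0 row1 -> MISS (open row1); precharges=6
Acc 10: bank2 row0 -> MISS (open row0); precharges=7
Acc 11: bank0 row2 -> MISS (open row2); precharges=8
Acc 12: bank2 row3 -> MISS (open row3); precharges=9
Acc 13: bank1 row0 -> HIT

Answer: 9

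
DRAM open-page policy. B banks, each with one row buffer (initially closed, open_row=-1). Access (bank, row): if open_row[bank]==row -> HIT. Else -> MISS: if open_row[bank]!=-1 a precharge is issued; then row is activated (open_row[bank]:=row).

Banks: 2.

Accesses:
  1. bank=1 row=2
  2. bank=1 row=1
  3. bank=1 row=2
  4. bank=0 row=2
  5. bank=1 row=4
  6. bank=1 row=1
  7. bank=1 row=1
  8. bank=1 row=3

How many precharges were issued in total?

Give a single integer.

Answer: 5

Derivation:
Acc 1: bank1 row2 -> MISS (open row2); precharges=0
Acc 2: bank1 row1 -> MISS (open row1); precharges=1
Acc 3: bank1 row2 -> MISS (open row2); precharges=2
Acc 4: bank0 row2 -> MISS (open row2); precharges=2
Acc 5: bank1 row4 -> MISS (open row4); precharges=3
Acc 6: bank1 row1 -> MISS (open row1); precharges=4
Acc 7: bank1 row1 -> HIT
Acc 8: bank1 row3 -> MISS (open row3); precharges=5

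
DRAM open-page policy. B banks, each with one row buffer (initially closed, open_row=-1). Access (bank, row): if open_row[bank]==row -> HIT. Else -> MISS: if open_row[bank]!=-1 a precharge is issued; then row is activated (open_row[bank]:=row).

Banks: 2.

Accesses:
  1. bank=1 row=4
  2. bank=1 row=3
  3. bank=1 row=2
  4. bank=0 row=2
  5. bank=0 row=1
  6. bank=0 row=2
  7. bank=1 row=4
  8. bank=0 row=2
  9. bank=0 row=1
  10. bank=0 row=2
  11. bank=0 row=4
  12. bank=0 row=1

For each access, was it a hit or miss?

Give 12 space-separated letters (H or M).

Acc 1: bank1 row4 -> MISS (open row4); precharges=0
Acc 2: bank1 row3 -> MISS (open row3); precharges=1
Acc 3: bank1 row2 -> MISS (open row2); precharges=2
Acc 4: bank0 row2 -> MISS (open row2); precharges=2
Acc 5: bank0 row1 -> MISS (open row1); precharges=3
Acc 6: bank0 row2 -> MISS (open row2); precharges=4
Acc 7: bank1 row4 -> MISS (open row4); precharges=5
Acc 8: bank0 row2 -> HIT
Acc 9: bank0 row1 -> MISS (open row1); precharges=6
Acc 10: bank0 row2 -> MISS (open row2); precharges=7
Acc 11: bank0 row4 -> MISS (open row4); precharges=8
Acc 12: bank0 row1 -> MISS (open row1); precharges=9

Answer: M M M M M M M H M M M M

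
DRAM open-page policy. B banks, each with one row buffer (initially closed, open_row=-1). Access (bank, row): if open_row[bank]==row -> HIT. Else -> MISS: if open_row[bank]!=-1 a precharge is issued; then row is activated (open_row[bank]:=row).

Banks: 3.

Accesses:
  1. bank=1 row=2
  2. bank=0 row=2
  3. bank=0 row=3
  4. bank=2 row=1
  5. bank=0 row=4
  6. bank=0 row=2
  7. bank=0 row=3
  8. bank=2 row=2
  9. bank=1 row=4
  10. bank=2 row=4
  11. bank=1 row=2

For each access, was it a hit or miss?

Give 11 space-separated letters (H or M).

Acc 1: bank1 row2 -> MISS (open row2); precharges=0
Acc 2: bank0 row2 -> MISS (open row2); precharges=0
Acc 3: bank0 row3 -> MISS (open row3); precharges=1
Acc 4: bank2 row1 -> MISS (open row1); precharges=1
Acc 5: bank0 row4 -> MISS (open row4); precharges=2
Acc 6: bank0 row2 -> MISS (open row2); precharges=3
Acc 7: bank0 row3 -> MISS (open row3); precharges=4
Acc 8: bank2 row2 -> MISS (open row2); precharges=5
Acc 9: bank1 row4 -> MISS (open row4); precharges=6
Acc 10: bank2 row4 -> MISS (open row4); precharges=7
Acc 11: bank1 row2 -> MISS (open row2); precharges=8

Answer: M M M M M M M M M M M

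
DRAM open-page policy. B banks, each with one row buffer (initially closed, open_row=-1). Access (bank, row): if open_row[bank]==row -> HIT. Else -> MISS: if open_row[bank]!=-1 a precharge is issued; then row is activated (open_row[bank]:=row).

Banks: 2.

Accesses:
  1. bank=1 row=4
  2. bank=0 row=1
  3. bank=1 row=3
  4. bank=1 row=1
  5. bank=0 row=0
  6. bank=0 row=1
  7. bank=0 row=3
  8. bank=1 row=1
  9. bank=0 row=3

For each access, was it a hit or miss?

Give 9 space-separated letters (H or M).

Answer: M M M M M M M H H

Derivation:
Acc 1: bank1 row4 -> MISS (open row4); precharges=0
Acc 2: bank0 row1 -> MISS (open row1); precharges=0
Acc 3: bank1 row3 -> MISS (open row3); precharges=1
Acc 4: bank1 row1 -> MISS (open row1); precharges=2
Acc 5: bank0 row0 -> MISS (open row0); precharges=3
Acc 6: bank0 row1 -> MISS (open row1); precharges=4
Acc 7: bank0 row3 -> MISS (open row3); precharges=5
Acc 8: bank1 row1 -> HIT
Acc 9: bank0 row3 -> HIT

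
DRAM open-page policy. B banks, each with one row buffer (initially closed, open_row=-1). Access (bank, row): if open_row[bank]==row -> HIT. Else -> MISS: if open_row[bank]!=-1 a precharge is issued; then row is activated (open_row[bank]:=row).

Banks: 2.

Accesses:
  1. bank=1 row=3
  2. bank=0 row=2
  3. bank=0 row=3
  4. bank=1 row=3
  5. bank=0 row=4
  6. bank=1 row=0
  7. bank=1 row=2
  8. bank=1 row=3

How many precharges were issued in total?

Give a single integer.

Answer: 5

Derivation:
Acc 1: bank1 row3 -> MISS (open row3); precharges=0
Acc 2: bank0 row2 -> MISS (open row2); precharges=0
Acc 3: bank0 row3 -> MISS (open row3); precharges=1
Acc 4: bank1 row3 -> HIT
Acc 5: bank0 row4 -> MISS (open row4); precharges=2
Acc 6: bank1 row0 -> MISS (open row0); precharges=3
Acc 7: bank1 row2 -> MISS (open row2); precharges=4
Acc 8: bank1 row3 -> MISS (open row3); precharges=5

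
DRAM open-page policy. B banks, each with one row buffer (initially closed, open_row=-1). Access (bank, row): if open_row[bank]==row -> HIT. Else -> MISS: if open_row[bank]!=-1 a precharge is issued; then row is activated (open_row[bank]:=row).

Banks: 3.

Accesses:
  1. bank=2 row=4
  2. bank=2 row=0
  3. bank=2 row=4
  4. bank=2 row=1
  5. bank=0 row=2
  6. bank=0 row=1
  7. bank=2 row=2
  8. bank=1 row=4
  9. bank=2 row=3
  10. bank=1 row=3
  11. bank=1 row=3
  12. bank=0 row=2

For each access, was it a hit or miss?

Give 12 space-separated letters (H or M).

Acc 1: bank2 row4 -> MISS (open row4); precharges=0
Acc 2: bank2 row0 -> MISS (open row0); precharges=1
Acc 3: bank2 row4 -> MISS (open row4); precharges=2
Acc 4: bank2 row1 -> MISS (open row1); precharges=3
Acc 5: bank0 row2 -> MISS (open row2); precharges=3
Acc 6: bank0 row1 -> MISS (open row1); precharges=4
Acc 7: bank2 row2 -> MISS (open row2); precharges=5
Acc 8: bank1 row4 -> MISS (open row4); precharges=5
Acc 9: bank2 row3 -> MISS (open row3); precharges=6
Acc 10: bank1 row3 -> MISS (open row3); precharges=7
Acc 11: bank1 row3 -> HIT
Acc 12: bank0 row2 -> MISS (open row2); precharges=8

Answer: M M M M M M M M M M H M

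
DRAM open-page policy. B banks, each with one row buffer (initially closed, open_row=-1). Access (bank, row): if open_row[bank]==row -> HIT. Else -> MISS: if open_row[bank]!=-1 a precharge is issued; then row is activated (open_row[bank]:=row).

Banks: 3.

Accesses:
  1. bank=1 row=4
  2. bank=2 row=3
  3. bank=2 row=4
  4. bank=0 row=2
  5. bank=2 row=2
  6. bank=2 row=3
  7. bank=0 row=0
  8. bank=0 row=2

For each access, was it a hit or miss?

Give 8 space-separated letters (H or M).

Answer: M M M M M M M M

Derivation:
Acc 1: bank1 row4 -> MISS (open row4); precharges=0
Acc 2: bank2 row3 -> MISS (open row3); precharges=0
Acc 3: bank2 row4 -> MISS (open row4); precharges=1
Acc 4: bank0 row2 -> MISS (open row2); precharges=1
Acc 5: bank2 row2 -> MISS (open row2); precharges=2
Acc 6: bank2 row3 -> MISS (open row3); precharges=3
Acc 7: bank0 row0 -> MISS (open row0); precharges=4
Acc 8: bank0 row2 -> MISS (open row2); precharges=5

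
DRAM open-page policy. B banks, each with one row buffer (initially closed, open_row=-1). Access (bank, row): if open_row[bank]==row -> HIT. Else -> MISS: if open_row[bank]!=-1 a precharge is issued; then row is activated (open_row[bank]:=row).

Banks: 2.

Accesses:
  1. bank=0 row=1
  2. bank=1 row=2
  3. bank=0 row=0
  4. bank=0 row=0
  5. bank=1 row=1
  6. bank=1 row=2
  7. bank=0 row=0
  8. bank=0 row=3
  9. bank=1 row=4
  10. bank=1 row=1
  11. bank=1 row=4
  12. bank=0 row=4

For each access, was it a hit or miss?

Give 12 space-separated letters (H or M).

Acc 1: bank0 row1 -> MISS (open row1); precharges=0
Acc 2: bank1 row2 -> MISS (open row2); precharges=0
Acc 3: bank0 row0 -> MISS (open row0); precharges=1
Acc 4: bank0 row0 -> HIT
Acc 5: bank1 row1 -> MISS (open row1); precharges=2
Acc 6: bank1 row2 -> MISS (open row2); precharges=3
Acc 7: bank0 row0 -> HIT
Acc 8: bank0 row3 -> MISS (open row3); precharges=4
Acc 9: bank1 row4 -> MISS (open row4); precharges=5
Acc 10: bank1 row1 -> MISS (open row1); precharges=6
Acc 11: bank1 row4 -> MISS (open row4); precharges=7
Acc 12: bank0 row4 -> MISS (open row4); precharges=8

Answer: M M M H M M H M M M M M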